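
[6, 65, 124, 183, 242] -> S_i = 6 + 59*i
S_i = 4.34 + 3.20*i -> [4.34, 7.54, 10.74, 13.94, 17.14]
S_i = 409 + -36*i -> [409, 373, 337, 301, 265]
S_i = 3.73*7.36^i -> [3.73, 27.45, 202.05, 1487.11, 10945.11]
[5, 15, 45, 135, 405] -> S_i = 5*3^i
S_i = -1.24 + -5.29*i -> [-1.24, -6.53, -11.82, -17.11, -22.4]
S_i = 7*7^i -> [7, 49, 343, 2401, 16807]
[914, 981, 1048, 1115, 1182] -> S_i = 914 + 67*i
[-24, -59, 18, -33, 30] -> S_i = Random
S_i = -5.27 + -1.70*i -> [-5.27, -6.97, -8.67, -10.37, -12.07]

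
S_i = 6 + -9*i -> [6, -3, -12, -21, -30]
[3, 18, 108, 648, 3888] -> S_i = 3*6^i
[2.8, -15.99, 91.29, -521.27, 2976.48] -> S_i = 2.80*(-5.71)^i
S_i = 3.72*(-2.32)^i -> [3.72, -8.63, 20.02, -46.45, 107.77]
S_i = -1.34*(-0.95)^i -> [-1.34, 1.27, -1.21, 1.15, -1.09]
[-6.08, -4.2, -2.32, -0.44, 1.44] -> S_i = -6.08 + 1.88*i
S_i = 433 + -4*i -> [433, 429, 425, 421, 417]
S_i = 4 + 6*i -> [4, 10, 16, 22, 28]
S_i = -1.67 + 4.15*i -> [-1.67, 2.48, 6.63, 10.78, 14.93]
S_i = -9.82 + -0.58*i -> [-9.82, -10.4, -10.98, -11.56, -12.14]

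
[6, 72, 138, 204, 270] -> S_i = 6 + 66*i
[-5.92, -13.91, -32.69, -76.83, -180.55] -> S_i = -5.92*2.35^i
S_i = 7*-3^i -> [7, -21, 63, -189, 567]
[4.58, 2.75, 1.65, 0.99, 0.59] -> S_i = 4.58*0.60^i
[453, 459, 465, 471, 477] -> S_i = 453 + 6*i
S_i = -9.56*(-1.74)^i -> [-9.56, 16.63, -28.94, 50.36, -87.63]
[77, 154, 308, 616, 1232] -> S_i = 77*2^i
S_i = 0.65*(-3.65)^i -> [0.65, -2.37, 8.66, -31.61, 115.37]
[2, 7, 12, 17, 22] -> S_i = 2 + 5*i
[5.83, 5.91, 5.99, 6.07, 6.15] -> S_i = 5.83 + 0.08*i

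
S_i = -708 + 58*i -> [-708, -650, -592, -534, -476]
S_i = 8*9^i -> [8, 72, 648, 5832, 52488]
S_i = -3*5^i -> [-3, -15, -75, -375, -1875]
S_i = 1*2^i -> [1, 2, 4, 8, 16]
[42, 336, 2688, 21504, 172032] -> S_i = 42*8^i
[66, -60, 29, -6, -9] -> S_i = Random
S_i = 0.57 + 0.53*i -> [0.57, 1.1, 1.63, 2.16, 2.69]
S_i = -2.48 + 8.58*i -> [-2.48, 6.1, 14.68, 23.26, 31.84]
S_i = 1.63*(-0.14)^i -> [1.63, -0.23, 0.03, -0.0, 0.0]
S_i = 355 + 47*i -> [355, 402, 449, 496, 543]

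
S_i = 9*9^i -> [9, 81, 729, 6561, 59049]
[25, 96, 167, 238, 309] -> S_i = 25 + 71*i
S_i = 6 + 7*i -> [6, 13, 20, 27, 34]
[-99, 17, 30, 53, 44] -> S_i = Random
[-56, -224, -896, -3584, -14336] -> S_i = -56*4^i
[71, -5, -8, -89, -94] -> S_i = Random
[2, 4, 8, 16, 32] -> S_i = 2*2^i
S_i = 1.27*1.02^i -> [1.27, 1.3, 1.32, 1.35, 1.37]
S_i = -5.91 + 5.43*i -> [-5.91, -0.48, 4.95, 10.38, 15.81]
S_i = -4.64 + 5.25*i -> [-4.64, 0.61, 5.86, 11.11, 16.36]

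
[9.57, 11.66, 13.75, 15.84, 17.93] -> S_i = 9.57 + 2.09*i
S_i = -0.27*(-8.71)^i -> [-0.27, 2.35, -20.48, 178.41, -1553.95]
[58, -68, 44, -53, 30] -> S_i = Random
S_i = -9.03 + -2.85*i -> [-9.03, -11.88, -14.73, -17.58, -20.43]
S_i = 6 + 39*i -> [6, 45, 84, 123, 162]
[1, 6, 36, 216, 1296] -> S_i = 1*6^i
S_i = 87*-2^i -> [87, -174, 348, -696, 1392]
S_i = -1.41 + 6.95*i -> [-1.41, 5.54, 12.49, 19.44, 26.39]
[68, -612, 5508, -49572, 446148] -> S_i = 68*-9^i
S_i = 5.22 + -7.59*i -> [5.22, -2.37, -9.96, -17.55, -25.14]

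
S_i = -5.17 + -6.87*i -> [-5.17, -12.04, -18.91, -25.78, -32.65]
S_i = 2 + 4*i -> [2, 6, 10, 14, 18]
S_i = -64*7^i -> [-64, -448, -3136, -21952, -153664]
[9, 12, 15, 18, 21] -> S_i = 9 + 3*i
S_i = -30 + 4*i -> [-30, -26, -22, -18, -14]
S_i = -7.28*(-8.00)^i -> [-7.28, 58.24, -465.92, 3727.36, -29818.88]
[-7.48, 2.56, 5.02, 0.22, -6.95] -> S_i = Random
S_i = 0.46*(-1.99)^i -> [0.46, -0.92, 1.82, -3.63, 7.21]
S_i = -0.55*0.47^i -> [-0.55, -0.26, -0.12, -0.06, -0.03]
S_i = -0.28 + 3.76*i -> [-0.28, 3.48, 7.24, 11.0, 14.76]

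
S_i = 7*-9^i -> [7, -63, 567, -5103, 45927]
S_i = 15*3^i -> [15, 45, 135, 405, 1215]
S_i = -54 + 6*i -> [-54, -48, -42, -36, -30]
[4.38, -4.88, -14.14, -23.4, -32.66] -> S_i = 4.38 + -9.26*i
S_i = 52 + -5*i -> [52, 47, 42, 37, 32]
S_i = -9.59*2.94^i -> [-9.59, -28.19, -82.89, -243.7, -716.49]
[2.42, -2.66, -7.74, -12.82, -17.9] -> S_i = 2.42 + -5.08*i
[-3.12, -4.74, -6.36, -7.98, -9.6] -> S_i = -3.12 + -1.62*i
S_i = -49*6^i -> [-49, -294, -1764, -10584, -63504]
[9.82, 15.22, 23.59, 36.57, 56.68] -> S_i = 9.82*1.55^i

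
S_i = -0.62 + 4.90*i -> [-0.62, 4.28, 9.18, 14.08, 18.98]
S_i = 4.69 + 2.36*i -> [4.69, 7.05, 9.41, 11.77, 14.13]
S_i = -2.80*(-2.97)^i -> [-2.8, 8.32, -24.7, 73.35, -217.86]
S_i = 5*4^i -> [5, 20, 80, 320, 1280]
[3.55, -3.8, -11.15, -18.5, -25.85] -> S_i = 3.55 + -7.35*i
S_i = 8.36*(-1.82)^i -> [8.36, -15.22, 27.69, -50.4, 91.73]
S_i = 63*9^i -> [63, 567, 5103, 45927, 413343]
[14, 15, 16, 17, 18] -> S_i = 14 + 1*i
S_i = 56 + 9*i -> [56, 65, 74, 83, 92]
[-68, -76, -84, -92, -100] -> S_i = -68 + -8*i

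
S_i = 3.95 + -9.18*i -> [3.95, -5.23, -14.41, -23.59, -32.77]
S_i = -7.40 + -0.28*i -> [-7.4, -7.68, -7.96, -8.24, -8.52]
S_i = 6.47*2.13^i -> [6.47, 13.78, 29.35, 62.52, 133.17]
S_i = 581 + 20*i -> [581, 601, 621, 641, 661]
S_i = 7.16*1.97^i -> [7.16, 14.11, 27.79, 54.74, 107.84]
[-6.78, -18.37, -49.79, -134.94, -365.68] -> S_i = -6.78*2.71^i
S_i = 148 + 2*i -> [148, 150, 152, 154, 156]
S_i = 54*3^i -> [54, 162, 486, 1458, 4374]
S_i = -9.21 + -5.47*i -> [-9.21, -14.68, -20.15, -25.62, -31.09]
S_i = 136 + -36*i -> [136, 100, 64, 28, -8]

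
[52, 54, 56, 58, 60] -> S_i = 52 + 2*i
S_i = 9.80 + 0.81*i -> [9.8, 10.61, 11.42, 12.23, 13.04]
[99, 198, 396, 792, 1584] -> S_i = 99*2^i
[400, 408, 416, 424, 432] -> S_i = 400 + 8*i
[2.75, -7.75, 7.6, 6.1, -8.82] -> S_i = Random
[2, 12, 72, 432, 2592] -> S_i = 2*6^i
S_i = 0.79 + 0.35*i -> [0.79, 1.14, 1.49, 1.84, 2.19]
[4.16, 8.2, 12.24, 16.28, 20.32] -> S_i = 4.16 + 4.04*i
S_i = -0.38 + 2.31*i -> [-0.38, 1.93, 4.24, 6.55, 8.86]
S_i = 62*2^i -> [62, 124, 248, 496, 992]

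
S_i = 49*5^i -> [49, 245, 1225, 6125, 30625]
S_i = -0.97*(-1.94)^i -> [-0.97, 1.88, -3.65, 7.08, -13.74]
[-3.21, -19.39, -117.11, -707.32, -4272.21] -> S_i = -3.21*6.04^i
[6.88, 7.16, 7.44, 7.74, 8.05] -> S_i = 6.88*1.04^i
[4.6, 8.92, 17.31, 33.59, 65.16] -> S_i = 4.60*1.94^i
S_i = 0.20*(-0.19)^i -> [0.2, -0.04, 0.01, -0.0, 0.0]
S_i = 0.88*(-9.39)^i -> [0.88, -8.26, 77.59, -728.58, 6841.4]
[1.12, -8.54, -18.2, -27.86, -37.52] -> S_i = 1.12 + -9.66*i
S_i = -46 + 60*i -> [-46, 14, 74, 134, 194]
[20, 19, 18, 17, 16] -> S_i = 20 + -1*i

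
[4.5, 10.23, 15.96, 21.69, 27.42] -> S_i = 4.50 + 5.73*i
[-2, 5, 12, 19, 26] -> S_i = -2 + 7*i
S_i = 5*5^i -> [5, 25, 125, 625, 3125]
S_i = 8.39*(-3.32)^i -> [8.39, -27.85, 92.48, -307.03, 1019.33]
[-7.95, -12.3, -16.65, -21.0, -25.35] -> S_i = -7.95 + -4.35*i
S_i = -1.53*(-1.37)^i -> [-1.53, 2.1, -2.87, 3.93, -5.39]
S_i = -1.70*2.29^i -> [-1.7, -3.89, -8.91, -20.42, -46.75]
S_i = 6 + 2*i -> [6, 8, 10, 12, 14]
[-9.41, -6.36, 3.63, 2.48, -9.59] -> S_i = Random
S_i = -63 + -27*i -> [-63, -90, -117, -144, -171]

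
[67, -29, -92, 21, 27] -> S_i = Random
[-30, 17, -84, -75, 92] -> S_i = Random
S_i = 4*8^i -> [4, 32, 256, 2048, 16384]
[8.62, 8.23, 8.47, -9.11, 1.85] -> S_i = Random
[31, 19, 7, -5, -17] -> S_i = 31 + -12*i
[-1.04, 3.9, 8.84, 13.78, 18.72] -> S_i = -1.04 + 4.94*i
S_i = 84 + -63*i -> [84, 21, -42, -105, -168]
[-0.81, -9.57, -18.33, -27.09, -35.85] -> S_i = -0.81 + -8.76*i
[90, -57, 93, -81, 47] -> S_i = Random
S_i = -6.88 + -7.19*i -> [-6.88, -14.07, -21.26, -28.45, -35.64]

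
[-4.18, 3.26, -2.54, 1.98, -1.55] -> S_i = -4.18*(-0.78)^i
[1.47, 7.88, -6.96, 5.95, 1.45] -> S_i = Random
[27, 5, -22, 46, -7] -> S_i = Random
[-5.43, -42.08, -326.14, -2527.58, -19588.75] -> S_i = -5.43*7.75^i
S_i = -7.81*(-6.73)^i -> [-7.81, 52.56, -353.74, 2380.65, -16021.8]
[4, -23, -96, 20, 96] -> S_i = Random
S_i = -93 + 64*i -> [-93, -29, 35, 99, 163]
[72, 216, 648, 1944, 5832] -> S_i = 72*3^i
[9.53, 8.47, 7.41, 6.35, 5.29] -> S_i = 9.53 + -1.06*i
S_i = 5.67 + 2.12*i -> [5.67, 7.79, 9.91, 12.03, 14.15]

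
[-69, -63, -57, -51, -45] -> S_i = -69 + 6*i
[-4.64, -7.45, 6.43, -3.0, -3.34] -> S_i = Random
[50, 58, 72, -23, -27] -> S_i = Random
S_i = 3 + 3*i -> [3, 6, 9, 12, 15]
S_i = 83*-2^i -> [83, -166, 332, -664, 1328]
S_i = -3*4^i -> [-3, -12, -48, -192, -768]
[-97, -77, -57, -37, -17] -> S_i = -97 + 20*i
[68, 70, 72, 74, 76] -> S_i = 68 + 2*i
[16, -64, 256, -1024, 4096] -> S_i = 16*-4^i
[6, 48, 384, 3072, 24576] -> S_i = 6*8^i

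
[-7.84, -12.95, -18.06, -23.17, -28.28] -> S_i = -7.84 + -5.11*i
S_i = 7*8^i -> [7, 56, 448, 3584, 28672]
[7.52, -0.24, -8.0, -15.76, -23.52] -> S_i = 7.52 + -7.76*i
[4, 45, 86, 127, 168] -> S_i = 4 + 41*i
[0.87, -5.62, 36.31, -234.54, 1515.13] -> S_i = 0.87*(-6.46)^i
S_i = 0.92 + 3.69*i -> [0.92, 4.61, 8.3, 11.99, 15.68]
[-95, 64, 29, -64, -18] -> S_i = Random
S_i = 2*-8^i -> [2, -16, 128, -1024, 8192]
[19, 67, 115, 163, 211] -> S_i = 19 + 48*i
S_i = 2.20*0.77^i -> [2.2, 1.69, 1.3, 1.0, 0.77]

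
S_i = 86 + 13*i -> [86, 99, 112, 125, 138]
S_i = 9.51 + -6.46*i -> [9.51, 3.05, -3.41, -9.87, -16.33]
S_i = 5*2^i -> [5, 10, 20, 40, 80]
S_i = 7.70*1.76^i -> [7.7, 13.55, 23.85, 41.98, 73.88]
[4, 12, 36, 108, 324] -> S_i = 4*3^i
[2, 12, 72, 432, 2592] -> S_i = 2*6^i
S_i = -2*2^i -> [-2, -4, -8, -16, -32]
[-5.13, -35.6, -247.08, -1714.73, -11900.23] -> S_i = -5.13*6.94^i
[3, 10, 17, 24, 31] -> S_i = 3 + 7*i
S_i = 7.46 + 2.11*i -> [7.46, 9.57, 11.68, 13.79, 15.9]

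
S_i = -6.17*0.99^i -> [-6.17, -6.11, -6.05, -5.99, -5.93]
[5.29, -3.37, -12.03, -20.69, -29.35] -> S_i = 5.29 + -8.66*i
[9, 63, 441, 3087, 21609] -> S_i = 9*7^i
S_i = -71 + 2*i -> [-71, -69, -67, -65, -63]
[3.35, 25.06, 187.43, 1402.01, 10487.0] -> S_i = 3.35*7.48^i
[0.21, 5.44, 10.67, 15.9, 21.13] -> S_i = 0.21 + 5.23*i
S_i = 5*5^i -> [5, 25, 125, 625, 3125]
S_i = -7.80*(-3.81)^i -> [-7.8, 29.72, -113.23, 431.39, -1643.59]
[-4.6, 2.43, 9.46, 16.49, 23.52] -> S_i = -4.60 + 7.03*i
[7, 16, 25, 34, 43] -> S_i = 7 + 9*i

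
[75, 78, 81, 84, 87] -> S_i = 75 + 3*i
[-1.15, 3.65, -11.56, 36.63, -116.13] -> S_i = -1.15*(-3.17)^i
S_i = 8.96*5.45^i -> [8.96, 48.83, 266.13, 1450.43, 7904.86]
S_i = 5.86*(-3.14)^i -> [5.86, -18.4, 57.78, -181.42, 569.66]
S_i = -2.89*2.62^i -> [-2.89, -7.57, -19.84, -51.98, -136.18]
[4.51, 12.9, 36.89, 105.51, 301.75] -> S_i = 4.51*2.86^i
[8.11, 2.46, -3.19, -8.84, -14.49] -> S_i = 8.11 + -5.65*i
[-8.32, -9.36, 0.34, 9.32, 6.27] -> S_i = Random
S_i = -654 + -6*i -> [-654, -660, -666, -672, -678]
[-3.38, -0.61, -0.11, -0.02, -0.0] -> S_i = -3.38*0.18^i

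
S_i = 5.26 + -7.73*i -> [5.26, -2.47, -10.2, -17.93, -25.66]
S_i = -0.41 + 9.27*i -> [-0.41, 8.86, 18.13, 27.4, 36.67]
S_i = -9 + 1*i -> [-9, -8, -7, -6, -5]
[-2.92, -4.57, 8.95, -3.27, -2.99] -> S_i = Random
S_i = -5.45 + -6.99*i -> [-5.45, -12.44, -19.43, -26.42, -33.41]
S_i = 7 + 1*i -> [7, 8, 9, 10, 11]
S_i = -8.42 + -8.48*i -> [-8.42, -16.9, -25.38, -33.86, -42.34]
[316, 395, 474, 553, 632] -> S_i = 316 + 79*i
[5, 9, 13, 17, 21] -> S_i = 5 + 4*i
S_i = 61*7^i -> [61, 427, 2989, 20923, 146461]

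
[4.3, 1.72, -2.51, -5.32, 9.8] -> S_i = Random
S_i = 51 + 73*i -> [51, 124, 197, 270, 343]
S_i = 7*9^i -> [7, 63, 567, 5103, 45927]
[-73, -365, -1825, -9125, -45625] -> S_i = -73*5^i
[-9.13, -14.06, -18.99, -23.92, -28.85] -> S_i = -9.13 + -4.93*i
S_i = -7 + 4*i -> [-7, -3, 1, 5, 9]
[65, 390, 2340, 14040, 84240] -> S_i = 65*6^i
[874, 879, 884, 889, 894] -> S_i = 874 + 5*i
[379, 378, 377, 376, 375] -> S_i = 379 + -1*i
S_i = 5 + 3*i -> [5, 8, 11, 14, 17]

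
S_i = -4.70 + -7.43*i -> [-4.7, -12.13, -19.56, -26.99, -34.42]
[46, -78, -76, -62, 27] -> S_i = Random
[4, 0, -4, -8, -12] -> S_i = 4 + -4*i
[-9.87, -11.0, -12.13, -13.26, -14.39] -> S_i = -9.87 + -1.13*i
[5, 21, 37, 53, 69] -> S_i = 5 + 16*i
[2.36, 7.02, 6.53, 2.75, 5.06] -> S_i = Random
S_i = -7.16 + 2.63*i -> [-7.16, -4.53, -1.9, 0.73, 3.36]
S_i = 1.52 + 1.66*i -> [1.52, 3.18, 4.84, 6.5, 8.16]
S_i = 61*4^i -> [61, 244, 976, 3904, 15616]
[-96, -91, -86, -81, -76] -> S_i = -96 + 5*i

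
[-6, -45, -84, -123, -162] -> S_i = -6 + -39*i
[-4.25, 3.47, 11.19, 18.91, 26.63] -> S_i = -4.25 + 7.72*i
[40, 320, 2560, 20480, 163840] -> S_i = 40*8^i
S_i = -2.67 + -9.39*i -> [-2.67, -12.06, -21.45, -30.84, -40.23]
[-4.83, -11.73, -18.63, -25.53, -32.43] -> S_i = -4.83 + -6.90*i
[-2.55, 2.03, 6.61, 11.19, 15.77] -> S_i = -2.55 + 4.58*i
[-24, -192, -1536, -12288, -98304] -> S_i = -24*8^i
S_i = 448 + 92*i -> [448, 540, 632, 724, 816]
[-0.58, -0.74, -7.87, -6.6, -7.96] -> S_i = Random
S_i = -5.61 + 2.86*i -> [-5.61, -2.75, 0.11, 2.97, 5.83]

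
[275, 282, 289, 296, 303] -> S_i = 275 + 7*i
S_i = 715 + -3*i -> [715, 712, 709, 706, 703]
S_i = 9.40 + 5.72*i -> [9.4, 15.12, 20.84, 26.56, 32.28]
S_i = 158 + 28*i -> [158, 186, 214, 242, 270]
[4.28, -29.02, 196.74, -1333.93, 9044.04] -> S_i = 4.28*(-6.78)^i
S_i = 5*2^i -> [5, 10, 20, 40, 80]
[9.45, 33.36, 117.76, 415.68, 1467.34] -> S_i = 9.45*3.53^i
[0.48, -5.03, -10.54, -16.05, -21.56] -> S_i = 0.48 + -5.51*i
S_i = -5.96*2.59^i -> [-5.96, -15.44, -39.98, -103.55, -268.19]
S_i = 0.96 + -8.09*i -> [0.96, -7.13, -15.22, -23.31, -31.4]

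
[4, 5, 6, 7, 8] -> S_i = 4 + 1*i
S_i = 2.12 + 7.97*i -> [2.12, 10.09, 18.06, 26.03, 34.0]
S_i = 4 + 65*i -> [4, 69, 134, 199, 264]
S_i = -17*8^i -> [-17, -136, -1088, -8704, -69632]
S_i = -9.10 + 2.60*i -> [-9.1, -6.5, -3.9, -1.3, 1.3]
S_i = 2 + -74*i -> [2, -72, -146, -220, -294]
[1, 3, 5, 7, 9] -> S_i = 1 + 2*i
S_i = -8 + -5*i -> [-8, -13, -18, -23, -28]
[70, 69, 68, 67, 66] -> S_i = 70 + -1*i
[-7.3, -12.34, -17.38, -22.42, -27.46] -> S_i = -7.30 + -5.04*i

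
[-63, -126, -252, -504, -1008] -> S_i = -63*2^i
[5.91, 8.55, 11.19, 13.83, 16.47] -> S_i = 5.91 + 2.64*i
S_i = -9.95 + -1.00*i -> [-9.95, -10.95, -11.95, -12.95, -13.95]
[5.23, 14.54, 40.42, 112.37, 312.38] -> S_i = 5.23*2.78^i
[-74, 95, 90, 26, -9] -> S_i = Random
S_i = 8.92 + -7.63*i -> [8.92, 1.29, -6.34, -13.97, -21.6]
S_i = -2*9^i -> [-2, -18, -162, -1458, -13122]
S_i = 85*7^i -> [85, 595, 4165, 29155, 204085]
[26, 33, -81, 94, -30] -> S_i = Random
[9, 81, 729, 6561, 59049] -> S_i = 9*9^i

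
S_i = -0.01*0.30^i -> [-0.01, -0.0, -0.0, -0.0, -0.0]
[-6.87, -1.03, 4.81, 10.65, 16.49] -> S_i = -6.87 + 5.84*i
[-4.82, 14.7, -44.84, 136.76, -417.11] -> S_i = -4.82*(-3.05)^i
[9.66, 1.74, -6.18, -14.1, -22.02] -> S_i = 9.66 + -7.92*i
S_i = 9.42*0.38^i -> [9.42, 3.58, 1.36, 0.52, 0.2]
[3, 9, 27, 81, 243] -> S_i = 3*3^i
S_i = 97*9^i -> [97, 873, 7857, 70713, 636417]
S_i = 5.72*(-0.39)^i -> [5.72, -2.23, 0.87, -0.34, 0.13]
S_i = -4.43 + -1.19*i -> [-4.43, -5.62, -6.81, -8.0, -9.19]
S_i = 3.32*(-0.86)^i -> [3.32, -2.86, 2.46, -2.11, 1.82]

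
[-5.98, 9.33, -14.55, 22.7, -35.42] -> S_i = -5.98*(-1.56)^i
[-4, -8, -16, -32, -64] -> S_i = -4*2^i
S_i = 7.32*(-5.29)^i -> [7.32, -38.72, 204.84, -1083.62, 5732.36]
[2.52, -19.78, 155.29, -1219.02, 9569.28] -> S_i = 2.52*(-7.85)^i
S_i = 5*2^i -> [5, 10, 20, 40, 80]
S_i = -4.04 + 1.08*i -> [-4.04, -2.96, -1.88, -0.8, 0.28]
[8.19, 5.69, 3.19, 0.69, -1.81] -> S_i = 8.19 + -2.50*i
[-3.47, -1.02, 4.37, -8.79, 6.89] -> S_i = Random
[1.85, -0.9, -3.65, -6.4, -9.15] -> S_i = 1.85 + -2.75*i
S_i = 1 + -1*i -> [1, 0, -1, -2, -3]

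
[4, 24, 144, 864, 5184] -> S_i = 4*6^i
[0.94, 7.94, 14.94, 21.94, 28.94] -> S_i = 0.94 + 7.00*i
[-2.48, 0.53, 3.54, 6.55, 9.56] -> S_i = -2.48 + 3.01*i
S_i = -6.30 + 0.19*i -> [-6.3, -6.11, -5.92, -5.73, -5.54]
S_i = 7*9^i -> [7, 63, 567, 5103, 45927]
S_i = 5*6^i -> [5, 30, 180, 1080, 6480]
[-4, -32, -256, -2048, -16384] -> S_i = -4*8^i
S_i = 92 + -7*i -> [92, 85, 78, 71, 64]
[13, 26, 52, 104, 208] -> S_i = 13*2^i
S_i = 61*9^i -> [61, 549, 4941, 44469, 400221]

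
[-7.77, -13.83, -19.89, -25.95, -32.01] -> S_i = -7.77 + -6.06*i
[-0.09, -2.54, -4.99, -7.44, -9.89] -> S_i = -0.09 + -2.45*i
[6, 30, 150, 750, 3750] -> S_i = 6*5^i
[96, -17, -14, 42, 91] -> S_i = Random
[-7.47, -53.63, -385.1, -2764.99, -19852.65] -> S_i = -7.47*7.18^i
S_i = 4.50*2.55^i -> [4.5, 11.48, 29.26, 74.62, 190.27]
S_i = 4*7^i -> [4, 28, 196, 1372, 9604]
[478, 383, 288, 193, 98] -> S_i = 478 + -95*i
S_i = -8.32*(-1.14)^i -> [-8.32, 9.48, -10.81, 12.33, -14.05]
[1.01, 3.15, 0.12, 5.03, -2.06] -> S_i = Random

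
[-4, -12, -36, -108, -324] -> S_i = -4*3^i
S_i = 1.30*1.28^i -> [1.3, 1.66, 2.13, 2.73, 3.49]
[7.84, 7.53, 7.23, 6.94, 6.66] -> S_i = 7.84*0.96^i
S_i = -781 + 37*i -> [-781, -744, -707, -670, -633]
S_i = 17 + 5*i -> [17, 22, 27, 32, 37]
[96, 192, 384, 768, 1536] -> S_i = 96*2^i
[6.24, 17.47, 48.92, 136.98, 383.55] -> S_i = 6.24*2.80^i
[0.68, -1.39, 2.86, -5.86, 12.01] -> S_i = 0.68*(-2.05)^i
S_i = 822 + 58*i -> [822, 880, 938, 996, 1054]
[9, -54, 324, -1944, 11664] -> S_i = 9*-6^i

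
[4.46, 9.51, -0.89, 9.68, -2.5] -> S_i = Random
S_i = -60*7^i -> [-60, -420, -2940, -20580, -144060]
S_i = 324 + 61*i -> [324, 385, 446, 507, 568]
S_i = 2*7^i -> [2, 14, 98, 686, 4802]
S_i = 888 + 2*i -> [888, 890, 892, 894, 896]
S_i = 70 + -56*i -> [70, 14, -42, -98, -154]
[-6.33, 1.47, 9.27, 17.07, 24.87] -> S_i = -6.33 + 7.80*i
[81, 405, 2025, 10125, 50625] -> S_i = 81*5^i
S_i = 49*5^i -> [49, 245, 1225, 6125, 30625]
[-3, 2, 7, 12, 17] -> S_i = -3 + 5*i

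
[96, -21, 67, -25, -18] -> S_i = Random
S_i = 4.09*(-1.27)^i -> [4.09, -5.19, 6.6, -8.38, 10.64]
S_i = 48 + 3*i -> [48, 51, 54, 57, 60]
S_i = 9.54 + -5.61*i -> [9.54, 3.93, -1.68, -7.29, -12.9]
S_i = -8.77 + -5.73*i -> [-8.77, -14.5, -20.23, -25.96, -31.69]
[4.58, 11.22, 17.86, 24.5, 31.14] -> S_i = 4.58 + 6.64*i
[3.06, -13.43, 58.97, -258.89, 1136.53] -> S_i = 3.06*(-4.39)^i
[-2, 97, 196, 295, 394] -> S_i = -2 + 99*i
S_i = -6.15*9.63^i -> [-6.15, -59.22, -570.33, -5492.3, -52890.82]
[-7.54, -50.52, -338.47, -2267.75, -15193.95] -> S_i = -7.54*6.70^i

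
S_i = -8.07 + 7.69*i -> [-8.07, -0.38, 7.31, 15.0, 22.69]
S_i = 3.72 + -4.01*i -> [3.72, -0.29, -4.3, -8.31, -12.32]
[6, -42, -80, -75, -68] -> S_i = Random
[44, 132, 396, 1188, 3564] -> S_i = 44*3^i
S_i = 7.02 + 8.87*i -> [7.02, 15.89, 24.76, 33.63, 42.5]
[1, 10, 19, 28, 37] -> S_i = 1 + 9*i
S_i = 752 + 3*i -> [752, 755, 758, 761, 764]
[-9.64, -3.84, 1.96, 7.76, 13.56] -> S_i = -9.64 + 5.80*i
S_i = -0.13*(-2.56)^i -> [-0.13, 0.33, -0.85, 2.18, -5.58]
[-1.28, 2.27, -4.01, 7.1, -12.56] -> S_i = -1.28*(-1.77)^i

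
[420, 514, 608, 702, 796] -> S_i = 420 + 94*i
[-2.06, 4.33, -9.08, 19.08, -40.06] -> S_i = -2.06*(-2.10)^i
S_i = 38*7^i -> [38, 266, 1862, 13034, 91238]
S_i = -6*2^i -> [-6, -12, -24, -48, -96]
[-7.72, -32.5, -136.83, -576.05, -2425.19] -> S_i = -7.72*4.21^i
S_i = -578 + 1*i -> [-578, -577, -576, -575, -574]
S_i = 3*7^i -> [3, 21, 147, 1029, 7203]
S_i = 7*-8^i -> [7, -56, 448, -3584, 28672]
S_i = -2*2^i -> [-2, -4, -8, -16, -32]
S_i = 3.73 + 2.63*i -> [3.73, 6.36, 8.99, 11.62, 14.25]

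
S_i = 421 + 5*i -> [421, 426, 431, 436, 441]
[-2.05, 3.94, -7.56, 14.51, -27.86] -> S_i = -2.05*(-1.92)^i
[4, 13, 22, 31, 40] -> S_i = 4 + 9*i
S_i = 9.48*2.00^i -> [9.48, 18.96, 37.92, 75.84, 151.68]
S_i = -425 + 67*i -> [-425, -358, -291, -224, -157]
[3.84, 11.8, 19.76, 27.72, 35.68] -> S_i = 3.84 + 7.96*i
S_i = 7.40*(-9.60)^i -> [7.4, -71.04, 681.98, -6547.05, 62851.65]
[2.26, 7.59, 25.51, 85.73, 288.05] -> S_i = 2.26*3.36^i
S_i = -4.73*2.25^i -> [-4.73, -10.64, -23.95, -53.88, -121.22]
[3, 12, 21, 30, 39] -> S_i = 3 + 9*i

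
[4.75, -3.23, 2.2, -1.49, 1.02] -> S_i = 4.75*(-0.68)^i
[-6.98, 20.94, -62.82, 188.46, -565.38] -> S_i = -6.98*(-3.00)^i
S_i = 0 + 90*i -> [0, 90, 180, 270, 360]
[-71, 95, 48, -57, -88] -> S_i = Random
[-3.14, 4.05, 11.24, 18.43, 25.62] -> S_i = -3.14 + 7.19*i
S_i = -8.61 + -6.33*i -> [-8.61, -14.94, -21.27, -27.6, -33.93]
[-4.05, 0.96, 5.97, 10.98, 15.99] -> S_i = -4.05 + 5.01*i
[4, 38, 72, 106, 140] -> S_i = 4 + 34*i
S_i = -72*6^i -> [-72, -432, -2592, -15552, -93312]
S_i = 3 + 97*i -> [3, 100, 197, 294, 391]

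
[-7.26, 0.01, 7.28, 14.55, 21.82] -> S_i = -7.26 + 7.27*i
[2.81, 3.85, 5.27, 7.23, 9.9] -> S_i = 2.81*1.37^i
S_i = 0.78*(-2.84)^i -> [0.78, -2.22, 6.29, -17.87, 50.74]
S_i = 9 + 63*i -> [9, 72, 135, 198, 261]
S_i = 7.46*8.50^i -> [7.46, 63.41, 538.98, 4581.37, 38941.67]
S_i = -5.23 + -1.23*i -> [-5.23, -6.46, -7.69, -8.92, -10.15]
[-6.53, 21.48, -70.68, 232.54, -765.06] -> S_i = -6.53*(-3.29)^i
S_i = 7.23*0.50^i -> [7.23, 3.62, 1.81, 0.9, 0.45]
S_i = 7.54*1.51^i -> [7.54, 11.39, 17.19, 25.96, 39.2]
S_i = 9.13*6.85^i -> [9.13, 62.54, 428.4, 2934.56, 20101.71]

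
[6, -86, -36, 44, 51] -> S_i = Random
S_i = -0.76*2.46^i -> [-0.76, -1.87, -4.6, -11.31, -27.83]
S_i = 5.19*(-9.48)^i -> [5.19, -49.2, 466.43, -4421.73, 41918.01]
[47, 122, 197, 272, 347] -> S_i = 47 + 75*i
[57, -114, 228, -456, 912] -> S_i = 57*-2^i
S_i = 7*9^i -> [7, 63, 567, 5103, 45927]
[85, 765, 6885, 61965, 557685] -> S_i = 85*9^i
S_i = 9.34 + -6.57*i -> [9.34, 2.77, -3.8, -10.37, -16.94]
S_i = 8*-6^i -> [8, -48, 288, -1728, 10368]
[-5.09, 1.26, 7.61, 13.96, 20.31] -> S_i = -5.09 + 6.35*i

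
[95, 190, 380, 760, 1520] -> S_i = 95*2^i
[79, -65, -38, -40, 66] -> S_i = Random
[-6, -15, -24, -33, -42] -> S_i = -6 + -9*i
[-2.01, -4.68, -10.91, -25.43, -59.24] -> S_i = -2.01*2.33^i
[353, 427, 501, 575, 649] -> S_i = 353 + 74*i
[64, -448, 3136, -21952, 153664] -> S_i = 64*-7^i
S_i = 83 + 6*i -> [83, 89, 95, 101, 107]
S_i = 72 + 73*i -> [72, 145, 218, 291, 364]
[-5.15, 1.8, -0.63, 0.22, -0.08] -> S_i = -5.15*(-0.35)^i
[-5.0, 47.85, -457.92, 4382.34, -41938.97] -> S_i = -5.00*(-9.57)^i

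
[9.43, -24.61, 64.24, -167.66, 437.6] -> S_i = 9.43*(-2.61)^i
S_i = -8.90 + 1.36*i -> [-8.9, -7.54, -6.18, -4.82, -3.46]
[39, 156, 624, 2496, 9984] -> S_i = 39*4^i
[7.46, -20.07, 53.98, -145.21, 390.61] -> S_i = 7.46*(-2.69)^i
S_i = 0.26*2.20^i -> [0.26, 0.57, 1.26, 2.77, 6.09]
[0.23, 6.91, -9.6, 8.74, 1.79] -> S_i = Random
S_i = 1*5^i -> [1, 5, 25, 125, 625]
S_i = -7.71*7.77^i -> [-7.71, -59.91, -465.48, -3616.74, -28102.08]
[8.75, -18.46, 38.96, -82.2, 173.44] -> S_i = 8.75*(-2.11)^i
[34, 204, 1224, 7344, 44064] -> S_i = 34*6^i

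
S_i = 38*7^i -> [38, 266, 1862, 13034, 91238]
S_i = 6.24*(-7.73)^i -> [6.24, -48.24, 372.86, -2882.19, 22279.35]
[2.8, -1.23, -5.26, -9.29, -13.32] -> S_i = 2.80 + -4.03*i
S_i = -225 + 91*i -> [-225, -134, -43, 48, 139]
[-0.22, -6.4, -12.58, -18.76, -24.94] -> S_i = -0.22 + -6.18*i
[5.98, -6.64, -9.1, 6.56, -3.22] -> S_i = Random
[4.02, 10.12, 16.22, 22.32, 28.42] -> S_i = 4.02 + 6.10*i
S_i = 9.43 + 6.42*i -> [9.43, 15.85, 22.27, 28.69, 35.11]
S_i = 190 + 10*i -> [190, 200, 210, 220, 230]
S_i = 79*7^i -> [79, 553, 3871, 27097, 189679]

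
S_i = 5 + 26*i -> [5, 31, 57, 83, 109]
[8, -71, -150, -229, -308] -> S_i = 8 + -79*i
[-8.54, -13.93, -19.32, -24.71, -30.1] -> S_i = -8.54 + -5.39*i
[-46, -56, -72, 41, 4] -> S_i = Random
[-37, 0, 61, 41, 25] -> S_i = Random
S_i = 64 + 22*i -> [64, 86, 108, 130, 152]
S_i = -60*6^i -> [-60, -360, -2160, -12960, -77760]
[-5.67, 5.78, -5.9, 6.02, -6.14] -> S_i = -5.67*(-1.02)^i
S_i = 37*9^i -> [37, 333, 2997, 26973, 242757]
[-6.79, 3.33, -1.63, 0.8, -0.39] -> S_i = -6.79*(-0.49)^i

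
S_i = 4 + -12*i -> [4, -8, -20, -32, -44]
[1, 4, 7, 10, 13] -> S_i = 1 + 3*i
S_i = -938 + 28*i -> [-938, -910, -882, -854, -826]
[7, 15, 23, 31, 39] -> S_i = 7 + 8*i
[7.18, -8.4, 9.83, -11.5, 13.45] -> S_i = 7.18*(-1.17)^i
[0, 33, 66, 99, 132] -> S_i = 0 + 33*i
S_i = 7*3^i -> [7, 21, 63, 189, 567]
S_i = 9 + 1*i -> [9, 10, 11, 12, 13]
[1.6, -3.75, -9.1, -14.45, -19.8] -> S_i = 1.60 + -5.35*i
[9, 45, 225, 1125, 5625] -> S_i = 9*5^i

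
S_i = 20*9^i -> [20, 180, 1620, 14580, 131220]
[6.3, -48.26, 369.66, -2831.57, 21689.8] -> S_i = 6.30*(-7.66)^i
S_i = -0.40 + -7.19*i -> [-0.4, -7.59, -14.78, -21.97, -29.16]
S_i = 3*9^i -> [3, 27, 243, 2187, 19683]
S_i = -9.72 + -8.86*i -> [-9.72, -18.58, -27.44, -36.3, -45.16]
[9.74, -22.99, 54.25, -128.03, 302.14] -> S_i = 9.74*(-2.36)^i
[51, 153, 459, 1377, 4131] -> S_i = 51*3^i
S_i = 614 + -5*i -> [614, 609, 604, 599, 594]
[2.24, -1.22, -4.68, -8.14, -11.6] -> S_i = 2.24 + -3.46*i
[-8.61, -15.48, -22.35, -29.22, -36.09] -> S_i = -8.61 + -6.87*i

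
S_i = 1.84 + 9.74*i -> [1.84, 11.58, 21.32, 31.06, 40.8]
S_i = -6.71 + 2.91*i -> [-6.71, -3.8, -0.89, 2.02, 4.93]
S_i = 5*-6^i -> [5, -30, 180, -1080, 6480]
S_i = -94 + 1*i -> [-94, -93, -92, -91, -90]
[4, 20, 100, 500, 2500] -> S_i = 4*5^i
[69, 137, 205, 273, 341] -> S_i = 69 + 68*i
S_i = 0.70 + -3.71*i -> [0.7, -3.01, -6.72, -10.43, -14.14]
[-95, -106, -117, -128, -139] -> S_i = -95 + -11*i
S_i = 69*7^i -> [69, 483, 3381, 23667, 165669]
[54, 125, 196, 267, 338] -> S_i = 54 + 71*i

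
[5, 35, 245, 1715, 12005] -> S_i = 5*7^i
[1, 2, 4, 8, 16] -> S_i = 1*2^i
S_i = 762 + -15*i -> [762, 747, 732, 717, 702]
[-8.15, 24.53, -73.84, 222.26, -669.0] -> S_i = -8.15*(-3.01)^i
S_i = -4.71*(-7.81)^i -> [-4.71, 36.79, -287.29, 2243.75, -17523.67]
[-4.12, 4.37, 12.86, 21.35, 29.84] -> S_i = -4.12 + 8.49*i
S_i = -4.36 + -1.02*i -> [-4.36, -5.38, -6.4, -7.42, -8.44]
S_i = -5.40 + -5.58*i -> [-5.4, -10.98, -16.56, -22.14, -27.72]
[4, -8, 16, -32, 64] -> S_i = 4*-2^i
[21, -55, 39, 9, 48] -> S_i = Random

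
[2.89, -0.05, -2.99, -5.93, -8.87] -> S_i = 2.89 + -2.94*i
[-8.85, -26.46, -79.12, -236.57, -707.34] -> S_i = -8.85*2.99^i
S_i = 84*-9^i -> [84, -756, 6804, -61236, 551124]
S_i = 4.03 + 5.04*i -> [4.03, 9.07, 14.11, 19.15, 24.19]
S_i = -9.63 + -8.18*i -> [-9.63, -17.81, -25.99, -34.17, -42.35]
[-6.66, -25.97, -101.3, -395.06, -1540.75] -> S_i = -6.66*3.90^i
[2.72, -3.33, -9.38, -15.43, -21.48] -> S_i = 2.72 + -6.05*i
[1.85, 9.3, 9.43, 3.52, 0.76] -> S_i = Random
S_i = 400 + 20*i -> [400, 420, 440, 460, 480]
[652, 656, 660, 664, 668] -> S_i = 652 + 4*i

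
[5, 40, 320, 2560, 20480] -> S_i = 5*8^i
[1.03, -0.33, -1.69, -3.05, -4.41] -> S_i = 1.03 + -1.36*i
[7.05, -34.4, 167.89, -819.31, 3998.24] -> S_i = 7.05*(-4.88)^i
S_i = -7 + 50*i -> [-7, 43, 93, 143, 193]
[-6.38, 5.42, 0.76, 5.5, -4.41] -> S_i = Random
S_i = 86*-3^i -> [86, -258, 774, -2322, 6966]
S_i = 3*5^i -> [3, 15, 75, 375, 1875]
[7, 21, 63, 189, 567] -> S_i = 7*3^i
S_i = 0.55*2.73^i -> [0.55, 1.5, 4.1, 11.19, 30.55]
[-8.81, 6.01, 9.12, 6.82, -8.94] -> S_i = Random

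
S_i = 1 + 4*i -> [1, 5, 9, 13, 17]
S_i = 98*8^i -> [98, 784, 6272, 50176, 401408]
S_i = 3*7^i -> [3, 21, 147, 1029, 7203]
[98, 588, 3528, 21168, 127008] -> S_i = 98*6^i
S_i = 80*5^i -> [80, 400, 2000, 10000, 50000]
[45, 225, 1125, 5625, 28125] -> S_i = 45*5^i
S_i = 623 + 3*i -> [623, 626, 629, 632, 635]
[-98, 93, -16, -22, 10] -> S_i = Random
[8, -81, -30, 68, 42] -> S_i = Random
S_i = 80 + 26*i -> [80, 106, 132, 158, 184]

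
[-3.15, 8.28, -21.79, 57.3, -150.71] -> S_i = -3.15*(-2.63)^i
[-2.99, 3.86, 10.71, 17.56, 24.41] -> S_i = -2.99 + 6.85*i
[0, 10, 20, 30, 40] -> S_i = 0 + 10*i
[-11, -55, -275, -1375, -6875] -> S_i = -11*5^i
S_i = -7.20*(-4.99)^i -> [-7.2, 35.93, -179.28, 894.61, -4464.11]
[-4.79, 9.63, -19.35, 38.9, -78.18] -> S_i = -4.79*(-2.01)^i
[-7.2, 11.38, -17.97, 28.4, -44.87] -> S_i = -7.20*(-1.58)^i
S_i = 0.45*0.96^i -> [0.45, 0.43, 0.41, 0.4, 0.38]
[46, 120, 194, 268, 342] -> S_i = 46 + 74*i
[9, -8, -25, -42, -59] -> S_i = 9 + -17*i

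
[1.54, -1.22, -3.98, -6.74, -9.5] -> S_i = 1.54 + -2.76*i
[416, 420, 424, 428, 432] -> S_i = 416 + 4*i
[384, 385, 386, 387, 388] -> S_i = 384 + 1*i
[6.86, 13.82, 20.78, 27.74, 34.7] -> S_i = 6.86 + 6.96*i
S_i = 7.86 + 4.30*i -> [7.86, 12.16, 16.46, 20.76, 25.06]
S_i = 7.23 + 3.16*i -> [7.23, 10.39, 13.55, 16.71, 19.87]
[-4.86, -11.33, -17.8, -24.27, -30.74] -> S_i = -4.86 + -6.47*i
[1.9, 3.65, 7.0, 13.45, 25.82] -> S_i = 1.90*1.92^i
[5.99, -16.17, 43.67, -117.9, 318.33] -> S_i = 5.99*(-2.70)^i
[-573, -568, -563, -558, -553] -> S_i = -573 + 5*i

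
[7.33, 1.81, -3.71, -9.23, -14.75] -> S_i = 7.33 + -5.52*i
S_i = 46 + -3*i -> [46, 43, 40, 37, 34]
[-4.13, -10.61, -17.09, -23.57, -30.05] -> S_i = -4.13 + -6.48*i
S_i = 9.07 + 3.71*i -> [9.07, 12.78, 16.49, 20.2, 23.91]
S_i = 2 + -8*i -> [2, -6, -14, -22, -30]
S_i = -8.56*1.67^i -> [-8.56, -14.3, -23.87, -39.87, -66.58]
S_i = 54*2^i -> [54, 108, 216, 432, 864]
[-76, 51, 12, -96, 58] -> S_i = Random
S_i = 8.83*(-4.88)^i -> [8.83, -43.09, 210.28, -1026.17, 5007.72]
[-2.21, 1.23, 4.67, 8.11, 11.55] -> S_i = -2.21 + 3.44*i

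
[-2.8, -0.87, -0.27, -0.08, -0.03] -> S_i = -2.80*0.31^i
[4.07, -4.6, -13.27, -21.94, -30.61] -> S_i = 4.07 + -8.67*i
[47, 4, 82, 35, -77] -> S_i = Random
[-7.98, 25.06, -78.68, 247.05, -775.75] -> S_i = -7.98*(-3.14)^i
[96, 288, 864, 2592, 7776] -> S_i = 96*3^i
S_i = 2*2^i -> [2, 4, 8, 16, 32]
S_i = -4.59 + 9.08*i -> [-4.59, 4.49, 13.57, 22.65, 31.73]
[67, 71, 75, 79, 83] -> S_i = 67 + 4*i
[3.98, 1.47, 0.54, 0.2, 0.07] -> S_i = 3.98*0.37^i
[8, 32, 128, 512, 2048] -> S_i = 8*4^i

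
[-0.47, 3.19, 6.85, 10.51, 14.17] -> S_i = -0.47 + 3.66*i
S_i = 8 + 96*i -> [8, 104, 200, 296, 392]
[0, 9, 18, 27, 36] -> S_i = 0 + 9*i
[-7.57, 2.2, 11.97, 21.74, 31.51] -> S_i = -7.57 + 9.77*i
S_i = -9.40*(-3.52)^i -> [-9.4, 33.09, -116.47, 409.97, -1443.11]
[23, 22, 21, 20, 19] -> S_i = 23 + -1*i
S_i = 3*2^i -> [3, 6, 12, 24, 48]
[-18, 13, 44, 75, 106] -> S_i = -18 + 31*i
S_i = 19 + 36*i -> [19, 55, 91, 127, 163]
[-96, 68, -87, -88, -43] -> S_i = Random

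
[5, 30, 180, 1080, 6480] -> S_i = 5*6^i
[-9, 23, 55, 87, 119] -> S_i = -9 + 32*i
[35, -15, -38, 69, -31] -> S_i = Random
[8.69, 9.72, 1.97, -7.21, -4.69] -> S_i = Random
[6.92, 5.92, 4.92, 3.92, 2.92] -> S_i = 6.92 + -1.00*i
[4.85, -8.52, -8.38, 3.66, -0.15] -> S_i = Random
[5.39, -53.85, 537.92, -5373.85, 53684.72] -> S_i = 5.39*(-9.99)^i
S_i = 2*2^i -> [2, 4, 8, 16, 32]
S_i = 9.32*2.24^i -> [9.32, 20.88, 46.76, 104.75, 234.64]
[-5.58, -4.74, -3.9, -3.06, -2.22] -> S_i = -5.58 + 0.84*i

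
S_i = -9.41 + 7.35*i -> [-9.41, -2.06, 5.29, 12.64, 19.99]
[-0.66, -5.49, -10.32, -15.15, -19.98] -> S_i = -0.66 + -4.83*i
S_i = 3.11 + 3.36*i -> [3.11, 6.47, 9.83, 13.19, 16.55]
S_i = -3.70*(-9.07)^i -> [-3.7, 33.56, -304.38, 2760.73, -25039.8]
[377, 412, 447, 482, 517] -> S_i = 377 + 35*i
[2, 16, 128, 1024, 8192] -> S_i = 2*8^i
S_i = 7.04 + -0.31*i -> [7.04, 6.73, 6.42, 6.11, 5.8]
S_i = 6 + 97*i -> [6, 103, 200, 297, 394]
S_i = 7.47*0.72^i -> [7.47, 5.38, 3.87, 2.79, 2.01]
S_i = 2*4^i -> [2, 8, 32, 128, 512]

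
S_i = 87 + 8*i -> [87, 95, 103, 111, 119]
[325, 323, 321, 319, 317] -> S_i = 325 + -2*i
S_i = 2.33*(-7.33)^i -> [2.33, -17.08, 125.19, -917.63, 6726.23]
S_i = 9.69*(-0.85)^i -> [9.69, -8.24, 7.0, -5.95, 5.06]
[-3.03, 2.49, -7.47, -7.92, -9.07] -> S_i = Random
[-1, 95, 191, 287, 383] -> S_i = -1 + 96*i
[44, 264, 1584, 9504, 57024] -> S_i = 44*6^i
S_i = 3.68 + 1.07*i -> [3.68, 4.75, 5.82, 6.89, 7.96]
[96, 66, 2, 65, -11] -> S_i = Random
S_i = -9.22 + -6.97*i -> [-9.22, -16.19, -23.16, -30.13, -37.1]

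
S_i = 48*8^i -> [48, 384, 3072, 24576, 196608]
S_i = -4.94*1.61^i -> [-4.94, -7.95, -12.8, -20.62, -33.19]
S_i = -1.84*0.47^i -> [-1.84, -0.86, -0.41, -0.19, -0.09]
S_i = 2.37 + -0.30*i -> [2.37, 2.07, 1.77, 1.47, 1.17]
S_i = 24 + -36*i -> [24, -12, -48, -84, -120]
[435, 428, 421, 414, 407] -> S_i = 435 + -7*i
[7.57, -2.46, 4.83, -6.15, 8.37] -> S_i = Random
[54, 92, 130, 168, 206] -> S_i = 54 + 38*i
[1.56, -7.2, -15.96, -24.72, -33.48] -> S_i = 1.56 + -8.76*i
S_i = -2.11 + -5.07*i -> [-2.11, -7.18, -12.25, -17.32, -22.39]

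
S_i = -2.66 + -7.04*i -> [-2.66, -9.7, -16.74, -23.78, -30.82]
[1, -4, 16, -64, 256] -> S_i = 1*-4^i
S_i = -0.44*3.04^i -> [-0.44, -1.34, -4.07, -12.36, -37.58]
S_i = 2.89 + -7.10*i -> [2.89, -4.21, -11.31, -18.41, -25.51]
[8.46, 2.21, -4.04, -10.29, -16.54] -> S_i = 8.46 + -6.25*i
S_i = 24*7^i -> [24, 168, 1176, 8232, 57624]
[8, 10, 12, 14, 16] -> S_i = 8 + 2*i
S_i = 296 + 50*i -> [296, 346, 396, 446, 496]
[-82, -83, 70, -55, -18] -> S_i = Random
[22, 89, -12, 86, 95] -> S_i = Random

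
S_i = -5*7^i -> [-5, -35, -245, -1715, -12005]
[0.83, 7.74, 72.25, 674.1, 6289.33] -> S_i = 0.83*9.33^i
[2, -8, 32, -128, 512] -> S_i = 2*-4^i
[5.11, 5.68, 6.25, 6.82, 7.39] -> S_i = 5.11 + 0.57*i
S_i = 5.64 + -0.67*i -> [5.64, 4.97, 4.3, 3.63, 2.96]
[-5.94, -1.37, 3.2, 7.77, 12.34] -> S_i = -5.94 + 4.57*i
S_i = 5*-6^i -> [5, -30, 180, -1080, 6480]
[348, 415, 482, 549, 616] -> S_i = 348 + 67*i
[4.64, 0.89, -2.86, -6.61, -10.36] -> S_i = 4.64 + -3.75*i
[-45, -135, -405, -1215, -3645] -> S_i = -45*3^i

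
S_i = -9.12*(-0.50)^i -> [-9.12, 4.56, -2.28, 1.14, -0.57]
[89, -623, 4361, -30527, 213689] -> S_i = 89*-7^i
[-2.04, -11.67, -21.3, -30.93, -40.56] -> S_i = -2.04 + -9.63*i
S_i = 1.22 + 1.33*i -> [1.22, 2.55, 3.88, 5.21, 6.54]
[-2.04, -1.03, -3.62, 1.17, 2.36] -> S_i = Random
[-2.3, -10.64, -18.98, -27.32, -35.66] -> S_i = -2.30 + -8.34*i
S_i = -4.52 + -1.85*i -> [-4.52, -6.37, -8.22, -10.07, -11.92]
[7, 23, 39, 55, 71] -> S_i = 7 + 16*i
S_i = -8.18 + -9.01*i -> [-8.18, -17.19, -26.2, -35.21, -44.22]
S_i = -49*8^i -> [-49, -392, -3136, -25088, -200704]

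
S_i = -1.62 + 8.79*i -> [-1.62, 7.17, 15.96, 24.75, 33.54]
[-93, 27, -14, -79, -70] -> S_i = Random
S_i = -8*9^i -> [-8, -72, -648, -5832, -52488]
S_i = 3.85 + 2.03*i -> [3.85, 5.88, 7.91, 9.94, 11.97]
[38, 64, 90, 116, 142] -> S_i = 38 + 26*i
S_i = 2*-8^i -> [2, -16, 128, -1024, 8192]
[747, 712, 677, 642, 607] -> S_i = 747 + -35*i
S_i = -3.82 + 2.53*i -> [-3.82, -1.29, 1.24, 3.77, 6.3]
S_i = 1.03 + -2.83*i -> [1.03, -1.8, -4.63, -7.46, -10.29]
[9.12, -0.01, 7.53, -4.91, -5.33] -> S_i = Random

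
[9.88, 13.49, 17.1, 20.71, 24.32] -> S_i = 9.88 + 3.61*i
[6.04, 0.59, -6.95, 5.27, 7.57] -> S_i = Random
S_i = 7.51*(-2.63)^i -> [7.51, -19.75, 51.95, -136.62, 359.3]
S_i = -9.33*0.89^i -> [-9.33, -8.3, -7.39, -6.58, -5.85]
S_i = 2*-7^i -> [2, -14, 98, -686, 4802]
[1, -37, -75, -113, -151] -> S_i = 1 + -38*i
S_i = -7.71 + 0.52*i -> [-7.71, -7.19, -6.67, -6.15, -5.63]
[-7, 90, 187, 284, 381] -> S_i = -7 + 97*i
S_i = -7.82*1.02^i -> [-7.82, -7.98, -8.14, -8.3, -8.46]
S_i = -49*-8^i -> [-49, 392, -3136, 25088, -200704]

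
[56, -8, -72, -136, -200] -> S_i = 56 + -64*i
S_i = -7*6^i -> [-7, -42, -252, -1512, -9072]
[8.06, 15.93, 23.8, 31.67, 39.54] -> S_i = 8.06 + 7.87*i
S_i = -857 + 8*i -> [-857, -849, -841, -833, -825]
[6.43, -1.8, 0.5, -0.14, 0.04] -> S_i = 6.43*(-0.28)^i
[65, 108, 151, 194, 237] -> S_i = 65 + 43*i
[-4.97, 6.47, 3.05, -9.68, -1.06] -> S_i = Random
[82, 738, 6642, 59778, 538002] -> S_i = 82*9^i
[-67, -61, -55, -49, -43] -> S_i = -67 + 6*i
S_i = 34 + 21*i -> [34, 55, 76, 97, 118]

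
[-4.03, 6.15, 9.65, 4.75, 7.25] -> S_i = Random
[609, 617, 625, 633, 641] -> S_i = 609 + 8*i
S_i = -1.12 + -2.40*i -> [-1.12, -3.52, -5.92, -8.32, -10.72]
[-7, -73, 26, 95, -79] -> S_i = Random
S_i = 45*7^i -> [45, 315, 2205, 15435, 108045]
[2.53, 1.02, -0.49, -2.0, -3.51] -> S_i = 2.53 + -1.51*i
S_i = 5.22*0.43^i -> [5.22, 2.24, 0.97, 0.42, 0.18]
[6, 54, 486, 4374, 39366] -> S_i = 6*9^i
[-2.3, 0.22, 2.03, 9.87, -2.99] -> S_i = Random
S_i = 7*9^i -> [7, 63, 567, 5103, 45927]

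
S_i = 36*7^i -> [36, 252, 1764, 12348, 86436]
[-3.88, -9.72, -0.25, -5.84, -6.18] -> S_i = Random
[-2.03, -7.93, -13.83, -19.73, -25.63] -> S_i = -2.03 + -5.90*i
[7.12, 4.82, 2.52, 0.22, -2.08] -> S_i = 7.12 + -2.30*i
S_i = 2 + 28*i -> [2, 30, 58, 86, 114]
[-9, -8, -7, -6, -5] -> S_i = -9 + 1*i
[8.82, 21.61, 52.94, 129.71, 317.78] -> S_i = 8.82*2.45^i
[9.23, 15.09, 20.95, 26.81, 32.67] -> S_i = 9.23 + 5.86*i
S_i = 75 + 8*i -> [75, 83, 91, 99, 107]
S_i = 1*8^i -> [1, 8, 64, 512, 4096]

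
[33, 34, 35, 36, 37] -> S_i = 33 + 1*i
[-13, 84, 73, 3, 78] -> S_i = Random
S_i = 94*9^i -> [94, 846, 7614, 68526, 616734]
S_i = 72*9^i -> [72, 648, 5832, 52488, 472392]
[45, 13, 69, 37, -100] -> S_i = Random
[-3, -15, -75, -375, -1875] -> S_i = -3*5^i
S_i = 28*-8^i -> [28, -224, 1792, -14336, 114688]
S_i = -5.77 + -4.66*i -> [-5.77, -10.43, -15.09, -19.75, -24.41]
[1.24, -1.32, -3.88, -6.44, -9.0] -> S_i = 1.24 + -2.56*i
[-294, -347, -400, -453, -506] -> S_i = -294 + -53*i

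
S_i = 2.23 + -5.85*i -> [2.23, -3.62, -9.47, -15.32, -21.17]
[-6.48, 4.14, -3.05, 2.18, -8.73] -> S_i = Random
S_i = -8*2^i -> [-8, -16, -32, -64, -128]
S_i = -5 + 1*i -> [-5, -4, -3, -2, -1]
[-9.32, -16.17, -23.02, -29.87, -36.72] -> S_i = -9.32 + -6.85*i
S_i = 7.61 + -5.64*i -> [7.61, 1.97, -3.67, -9.31, -14.95]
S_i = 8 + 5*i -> [8, 13, 18, 23, 28]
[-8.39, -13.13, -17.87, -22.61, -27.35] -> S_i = -8.39 + -4.74*i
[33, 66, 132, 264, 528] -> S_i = 33*2^i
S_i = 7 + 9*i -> [7, 16, 25, 34, 43]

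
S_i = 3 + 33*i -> [3, 36, 69, 102, 135]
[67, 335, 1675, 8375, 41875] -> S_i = 67*5^i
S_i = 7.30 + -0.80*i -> [7.3, 6.5, 5.7, 4.9, 4.1]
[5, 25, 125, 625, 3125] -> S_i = 5*5^i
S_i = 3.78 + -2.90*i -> [3.78, 0.88, -2.02, -4.92, -7.82]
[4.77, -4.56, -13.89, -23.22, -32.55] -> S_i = 4.77 + -9.33*i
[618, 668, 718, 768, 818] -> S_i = 618 + 50*i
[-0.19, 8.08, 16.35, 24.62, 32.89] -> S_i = -0.19 + 8.27*i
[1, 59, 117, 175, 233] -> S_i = 1 + 58*i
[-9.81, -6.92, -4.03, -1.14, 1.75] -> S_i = -9.81 + 2.89*i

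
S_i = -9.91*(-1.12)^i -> [-9.91, 11.1, -12.43, 13.92, -15.59]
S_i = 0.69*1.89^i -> [0.69, 1.3, 2.46, 4.66, 8.8]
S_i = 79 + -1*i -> [79, 78, 77, 76, 75]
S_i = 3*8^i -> [3, 24, 192, 1536, 12288]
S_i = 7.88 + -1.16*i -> [7.88, 6.72, 5.56, 4.4, 3.24]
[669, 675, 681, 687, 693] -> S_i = 669 + 6*i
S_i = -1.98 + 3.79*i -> [-1.98, 1.81, 5.6, 9.39, 13.18]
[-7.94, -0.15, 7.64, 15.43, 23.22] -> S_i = -7.94 + 7.79*i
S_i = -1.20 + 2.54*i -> [-1.2, 1.34, 3.88, 6.42, 8.96]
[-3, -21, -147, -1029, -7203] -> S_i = -3*7^i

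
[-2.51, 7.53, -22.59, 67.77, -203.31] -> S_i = -2.51*(-3.00)^i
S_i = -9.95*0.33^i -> [-9.95, -3.28, -1.08, -0.36, -0.12]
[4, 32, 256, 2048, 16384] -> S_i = 4*8^i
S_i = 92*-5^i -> [92, -460, 2300, -11500, 57500]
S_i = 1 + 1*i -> [1, 2, 3, 4, 5]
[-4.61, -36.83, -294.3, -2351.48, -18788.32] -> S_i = -4.61*7.99^i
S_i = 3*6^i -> [3, 18, 108, 648, 3888]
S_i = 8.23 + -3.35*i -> [8.23, 4.88, 1.53, -1.82, -5.17]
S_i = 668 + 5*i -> [668, 673, 678, 683, 688]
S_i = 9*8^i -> [9, 72, 576, 4608, 36864]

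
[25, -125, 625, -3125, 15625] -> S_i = 25*-5^i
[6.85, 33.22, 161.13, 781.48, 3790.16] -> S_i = 6.85*4.85^i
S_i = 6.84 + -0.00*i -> [6.84, 6.84, 6.84, 6.84, 6.84]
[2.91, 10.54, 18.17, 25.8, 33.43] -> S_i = 2.91 + 7.63*i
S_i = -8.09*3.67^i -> [-8.09, -29.69, -108.96, -399.9, -1467.62]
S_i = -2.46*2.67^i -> [-2.46, -6.57, -17.54, -46.82, -125.02]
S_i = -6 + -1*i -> [-6, -7, -8, -9, -10]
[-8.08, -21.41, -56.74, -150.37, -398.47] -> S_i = -8.08*2.65^i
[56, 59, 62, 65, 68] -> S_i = 56 + 3*i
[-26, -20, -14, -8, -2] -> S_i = -26 + 6*i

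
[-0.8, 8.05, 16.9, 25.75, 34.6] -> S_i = -0.80 + 8.85*i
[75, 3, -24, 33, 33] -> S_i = Random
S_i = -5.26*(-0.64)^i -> [-5.26, 3.37, -2.15, 1.38, -0.88]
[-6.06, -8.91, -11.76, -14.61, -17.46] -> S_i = -6.06 + -2.85*i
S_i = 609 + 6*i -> [609, 615, 621, 627, 633]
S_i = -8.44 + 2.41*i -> [-8.44, -6.03, -3.62, -1.21, 1.2]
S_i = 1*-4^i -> [1, -4, 16, -64, 256]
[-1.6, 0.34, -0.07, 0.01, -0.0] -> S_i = -1.60*(-0.21)^i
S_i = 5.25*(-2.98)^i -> [5.25, -15.64, 46.62, -138.93, 414.02]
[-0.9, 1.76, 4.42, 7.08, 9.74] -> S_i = -0.90 + 2.66*i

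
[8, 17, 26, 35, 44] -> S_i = 8 + 9*i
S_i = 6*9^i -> [6, 54, 486, 4374, 39366]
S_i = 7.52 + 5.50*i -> [7.52, 13.02, 18.52, 24.02, 29.52]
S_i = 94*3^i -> [94, 282, 846, 2538, 7614]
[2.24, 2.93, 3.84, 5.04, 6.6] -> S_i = 2.24*1.31^i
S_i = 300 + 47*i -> [300, 347, 394, 441, 488]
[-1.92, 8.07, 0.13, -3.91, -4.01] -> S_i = Random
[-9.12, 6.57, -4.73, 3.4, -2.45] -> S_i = -9.12*(-0.72)^i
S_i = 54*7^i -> [54, 378, 2646, 18522, 129654]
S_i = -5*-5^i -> [-5, 25, -125, 625, -3125]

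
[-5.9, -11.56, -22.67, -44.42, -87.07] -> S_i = -5.90*1.96^i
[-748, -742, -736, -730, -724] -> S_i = -748 + 6*i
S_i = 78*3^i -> [78, 234, 702, 2106, 6318]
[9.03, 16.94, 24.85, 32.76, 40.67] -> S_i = 9.03 + 7.91*i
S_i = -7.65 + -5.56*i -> [-7.65, -13.21, -18.77, -24.33, -29.89]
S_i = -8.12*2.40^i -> [-8.12, -19.49, -46.77, -112.25, -269.4]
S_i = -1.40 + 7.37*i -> [-1.4, 5.97, 13.34, 20.71, 28.08]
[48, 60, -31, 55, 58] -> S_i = Random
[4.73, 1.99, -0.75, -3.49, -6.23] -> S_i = 4.73 + -2.74*i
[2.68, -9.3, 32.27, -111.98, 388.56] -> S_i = 2.68*(-3.47)^i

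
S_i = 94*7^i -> [94, 658, 4606, 32242, 225694]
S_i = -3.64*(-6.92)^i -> [-3.64, 25.19, -174.31, 1206.2, -8346.91]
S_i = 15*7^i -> [15, 105, 735, 5145, 36015]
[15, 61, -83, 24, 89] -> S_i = Random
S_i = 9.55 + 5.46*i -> [9.55, 15.01, 20.47, 25.93, 31.39]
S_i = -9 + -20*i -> [-9, -29, -49, -69, -89]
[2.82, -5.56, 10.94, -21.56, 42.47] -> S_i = 2.82*(-1.97)^i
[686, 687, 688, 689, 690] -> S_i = 686 + 1*i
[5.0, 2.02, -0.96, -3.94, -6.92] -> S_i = 5.00 + -2.98*i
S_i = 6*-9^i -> [6, -54, 486, -4374, 39366]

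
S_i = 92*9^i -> [92, 828, 7452, 67068, 603612]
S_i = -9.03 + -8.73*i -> [-9.03, -17.76, -26.49, -35.22, -43.95]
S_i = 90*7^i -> [90, 630, 4410, 30870, 216090]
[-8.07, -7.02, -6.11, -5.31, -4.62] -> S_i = -8.07*0.87^i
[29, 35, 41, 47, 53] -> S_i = 29 + 6*i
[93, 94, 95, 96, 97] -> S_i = 93 + 1*i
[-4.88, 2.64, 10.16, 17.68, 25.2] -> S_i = -4.88 + 7.52*i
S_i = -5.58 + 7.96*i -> [-5.58, 2.38, 10.34, 18.3, 26.26]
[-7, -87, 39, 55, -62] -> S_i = Random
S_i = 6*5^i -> [6, 30, 150, 750, 3750]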